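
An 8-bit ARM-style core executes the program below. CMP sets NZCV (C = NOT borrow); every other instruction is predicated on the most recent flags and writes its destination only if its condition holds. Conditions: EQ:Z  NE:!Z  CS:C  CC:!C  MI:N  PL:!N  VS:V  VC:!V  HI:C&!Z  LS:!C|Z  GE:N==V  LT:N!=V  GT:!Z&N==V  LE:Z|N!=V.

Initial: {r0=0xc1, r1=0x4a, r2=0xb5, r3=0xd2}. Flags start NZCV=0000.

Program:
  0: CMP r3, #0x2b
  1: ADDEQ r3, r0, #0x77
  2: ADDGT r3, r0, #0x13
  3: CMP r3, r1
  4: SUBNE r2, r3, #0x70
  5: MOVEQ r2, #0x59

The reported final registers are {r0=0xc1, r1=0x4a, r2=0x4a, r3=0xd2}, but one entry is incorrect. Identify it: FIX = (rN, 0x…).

[0] flags=1010 → (cmp)
[1] flags=1010 EQ?F → skip
[2] flags=1010 GT?F → skip
[3] flags=1010 → (cmp)
[4] flags=1010 NE?T → r2=0x62
[5] flags=1010 EQ?F → skip

FIX = (r2, 0x62)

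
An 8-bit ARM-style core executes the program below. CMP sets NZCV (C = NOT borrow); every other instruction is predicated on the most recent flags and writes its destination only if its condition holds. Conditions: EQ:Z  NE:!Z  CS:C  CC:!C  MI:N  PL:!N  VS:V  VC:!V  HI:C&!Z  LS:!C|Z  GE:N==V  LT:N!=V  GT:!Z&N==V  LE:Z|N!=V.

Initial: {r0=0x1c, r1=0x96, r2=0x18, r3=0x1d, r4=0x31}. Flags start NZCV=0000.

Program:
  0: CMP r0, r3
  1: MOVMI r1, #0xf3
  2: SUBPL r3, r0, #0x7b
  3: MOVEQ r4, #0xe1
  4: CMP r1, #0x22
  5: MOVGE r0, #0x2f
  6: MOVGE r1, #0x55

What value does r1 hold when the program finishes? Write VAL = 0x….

VAL = 0xf3

0: ✓ CMP  NZCV=1000
1: ✓ MOVMI  r1←0xf3
2: · SUBPL
3: · MOVEQ
4: ✓ CMP  NZCV=1010
5: · MOVGE
6: · MOVGE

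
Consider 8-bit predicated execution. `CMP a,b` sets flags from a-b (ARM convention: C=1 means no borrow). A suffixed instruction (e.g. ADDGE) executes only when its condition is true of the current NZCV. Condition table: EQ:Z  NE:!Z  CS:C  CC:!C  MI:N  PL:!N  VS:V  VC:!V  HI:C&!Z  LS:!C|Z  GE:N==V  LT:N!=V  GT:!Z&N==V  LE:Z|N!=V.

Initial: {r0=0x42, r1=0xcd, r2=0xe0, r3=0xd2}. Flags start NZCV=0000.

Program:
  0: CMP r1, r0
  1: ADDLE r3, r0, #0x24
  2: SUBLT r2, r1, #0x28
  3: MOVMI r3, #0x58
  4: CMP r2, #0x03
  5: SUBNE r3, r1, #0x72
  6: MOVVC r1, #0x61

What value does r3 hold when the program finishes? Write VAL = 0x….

0: ✓ CMP  NZCV=1010
1: ✓ ADDLE  r3←0x66
2: ✓ SUBLT  r2←0xa5
3: ✓ MOVMI  r3←0x58
4: ✓ CMP  NZCV=1010
5: ✓ SUBNE  r3←0x5b
6: ✓ MOVVC  r1←0x61

VAL = 0x5b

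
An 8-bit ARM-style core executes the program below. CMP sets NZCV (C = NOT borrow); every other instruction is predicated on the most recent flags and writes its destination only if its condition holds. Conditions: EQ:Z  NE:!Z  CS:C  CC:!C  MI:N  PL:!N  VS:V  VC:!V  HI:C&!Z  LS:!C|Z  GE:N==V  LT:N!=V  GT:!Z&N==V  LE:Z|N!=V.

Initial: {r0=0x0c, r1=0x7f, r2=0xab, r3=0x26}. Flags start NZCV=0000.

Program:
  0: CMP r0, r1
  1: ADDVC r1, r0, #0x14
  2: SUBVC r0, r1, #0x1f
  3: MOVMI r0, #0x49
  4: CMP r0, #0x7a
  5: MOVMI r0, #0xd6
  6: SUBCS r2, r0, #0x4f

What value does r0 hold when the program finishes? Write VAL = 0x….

[0] flags=1000 → (cmp)
[1] flags=1000 VC?T → r1=0x20
[2] flags=1000 VC?T → r0=0x01
[3] flags=1000 MI?T → r0=0x49
[4] flags=1000 → (cmp)
[5] flags=1000 MI?T → r0=0xd6
[6] flags=1000 CS?F → skip

VAL = 0xd6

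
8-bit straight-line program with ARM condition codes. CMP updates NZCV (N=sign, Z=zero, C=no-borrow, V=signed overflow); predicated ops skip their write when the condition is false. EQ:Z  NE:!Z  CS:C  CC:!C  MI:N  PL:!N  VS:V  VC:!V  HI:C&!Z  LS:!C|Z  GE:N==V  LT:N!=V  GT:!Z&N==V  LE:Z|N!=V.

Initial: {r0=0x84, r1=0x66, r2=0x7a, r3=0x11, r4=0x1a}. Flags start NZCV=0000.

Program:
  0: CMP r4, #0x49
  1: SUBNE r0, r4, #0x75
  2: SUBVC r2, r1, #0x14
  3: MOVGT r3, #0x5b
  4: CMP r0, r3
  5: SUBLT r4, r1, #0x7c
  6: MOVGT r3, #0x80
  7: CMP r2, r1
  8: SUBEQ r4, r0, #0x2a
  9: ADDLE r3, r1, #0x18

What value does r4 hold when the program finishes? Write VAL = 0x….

VAL = 0xea

[0] flags=1000 → (cmp)
[1] flags=1000 NE?T → r0=0xa5
[2] flags=1000 VC?T → r2=0x52
[3] flags=1000 GT?F → skip
[4] flags=1010 → (cmp)
[5] flags=1010 LT?T → r4=0xea
[6] flags=1010 GT?F → skip
[7] flags=1000 → (cmp)
[8] flags=1000 EQ?F → skip
[9] flags=1000 LE?T → r3=0x7e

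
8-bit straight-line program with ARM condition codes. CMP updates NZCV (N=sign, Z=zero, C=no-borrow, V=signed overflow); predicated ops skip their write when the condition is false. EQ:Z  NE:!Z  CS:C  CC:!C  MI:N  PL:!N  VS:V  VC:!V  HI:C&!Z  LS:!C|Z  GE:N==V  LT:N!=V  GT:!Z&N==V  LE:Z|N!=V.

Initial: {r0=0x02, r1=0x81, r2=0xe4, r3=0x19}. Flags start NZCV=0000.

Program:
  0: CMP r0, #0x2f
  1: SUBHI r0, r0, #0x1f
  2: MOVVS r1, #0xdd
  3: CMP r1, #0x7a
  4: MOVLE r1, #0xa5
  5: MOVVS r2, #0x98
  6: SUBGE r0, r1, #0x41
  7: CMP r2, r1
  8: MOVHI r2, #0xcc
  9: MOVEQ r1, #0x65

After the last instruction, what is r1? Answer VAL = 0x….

VAL = 0xa5

[0] flags=1000 → (cmp)
[1] flags=1000 HI?F → skip
[2] flags=1000 VS?F → skip
[3] flags=0011 → (cmp)
[4] flags=0011 LE?T → r1=0xa5
[5] flags=0011 VS?T → r2=0x98
[6] flags=0011 GE?F → skip
[7] flags=1000 → (cmp)
[8] flags=1000 HI?F → skip
[9] flags=1000 EQ?F → skip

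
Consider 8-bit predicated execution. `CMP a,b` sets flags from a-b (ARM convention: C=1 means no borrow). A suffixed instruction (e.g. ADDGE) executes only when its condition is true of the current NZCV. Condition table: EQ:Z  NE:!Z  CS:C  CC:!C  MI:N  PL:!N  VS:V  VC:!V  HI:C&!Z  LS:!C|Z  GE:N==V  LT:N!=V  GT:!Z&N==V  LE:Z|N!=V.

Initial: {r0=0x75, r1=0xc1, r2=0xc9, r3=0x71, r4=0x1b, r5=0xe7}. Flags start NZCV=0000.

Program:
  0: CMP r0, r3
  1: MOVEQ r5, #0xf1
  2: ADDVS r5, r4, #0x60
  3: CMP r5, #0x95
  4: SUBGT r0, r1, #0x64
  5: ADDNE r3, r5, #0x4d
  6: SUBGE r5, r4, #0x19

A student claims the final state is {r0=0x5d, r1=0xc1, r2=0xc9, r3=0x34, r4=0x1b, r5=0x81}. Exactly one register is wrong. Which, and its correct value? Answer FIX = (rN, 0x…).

FIX = (r5, 0x02)

[0] flags=0010 → (cmp)
[1] flags=0010 EQ?F → skip
[2] flags=0010 VS?F → skip
[3] flags=0010 → (cmp)
[4] flags=0010 GT?T → r0=0x5d
[5] flags=0010 NE?T → r3=0x34
[6] flags=0010 GE?T → r5=0x02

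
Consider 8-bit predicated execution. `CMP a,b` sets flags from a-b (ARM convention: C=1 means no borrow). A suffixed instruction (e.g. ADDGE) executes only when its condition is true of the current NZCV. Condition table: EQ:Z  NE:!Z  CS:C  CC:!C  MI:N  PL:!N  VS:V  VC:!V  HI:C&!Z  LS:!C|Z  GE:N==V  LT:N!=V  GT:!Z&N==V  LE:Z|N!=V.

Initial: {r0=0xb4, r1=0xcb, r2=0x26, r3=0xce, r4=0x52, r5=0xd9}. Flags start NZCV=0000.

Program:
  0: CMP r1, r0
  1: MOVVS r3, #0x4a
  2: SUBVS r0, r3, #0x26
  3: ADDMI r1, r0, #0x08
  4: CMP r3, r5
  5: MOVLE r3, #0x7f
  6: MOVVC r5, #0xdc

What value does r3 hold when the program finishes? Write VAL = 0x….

[0] flags=0010 → (cmp)
[1] flags=0010 VS?F → skip
[2] flags=0010 VS?F → skip
[3] flags=0010 MI?F → skip
[4] flags=1000 → (cmp)
[5] flags=1000 LE?T → r3=0x7f
[6] flags=1000 VC?T → r5=0xdc

VAL = 0x7f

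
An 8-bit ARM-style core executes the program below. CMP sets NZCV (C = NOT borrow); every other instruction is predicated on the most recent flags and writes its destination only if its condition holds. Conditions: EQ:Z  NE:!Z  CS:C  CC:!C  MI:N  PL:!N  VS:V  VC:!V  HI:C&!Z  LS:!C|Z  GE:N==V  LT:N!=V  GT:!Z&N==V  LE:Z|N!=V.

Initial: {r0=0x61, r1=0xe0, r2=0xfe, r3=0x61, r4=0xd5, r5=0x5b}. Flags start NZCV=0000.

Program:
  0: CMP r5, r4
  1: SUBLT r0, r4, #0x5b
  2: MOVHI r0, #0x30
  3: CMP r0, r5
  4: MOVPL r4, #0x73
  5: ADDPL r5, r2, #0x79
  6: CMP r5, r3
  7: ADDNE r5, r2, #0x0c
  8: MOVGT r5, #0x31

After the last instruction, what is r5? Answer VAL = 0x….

VAL = 0x31

0: ✓ CMP  NZCV=1001
1: · SUBLT
2: · MOVHI
3: ✓ CMP  NZCV=0010
4: ✓ MOVPL  r4←0x73
5: ✓ ADDPL  r5←0x77
6: ✓ CMP  NZCV=0010
7: ✓ ADDNE  r5←0x0a
8: ✓ MOVGT  r5←0x31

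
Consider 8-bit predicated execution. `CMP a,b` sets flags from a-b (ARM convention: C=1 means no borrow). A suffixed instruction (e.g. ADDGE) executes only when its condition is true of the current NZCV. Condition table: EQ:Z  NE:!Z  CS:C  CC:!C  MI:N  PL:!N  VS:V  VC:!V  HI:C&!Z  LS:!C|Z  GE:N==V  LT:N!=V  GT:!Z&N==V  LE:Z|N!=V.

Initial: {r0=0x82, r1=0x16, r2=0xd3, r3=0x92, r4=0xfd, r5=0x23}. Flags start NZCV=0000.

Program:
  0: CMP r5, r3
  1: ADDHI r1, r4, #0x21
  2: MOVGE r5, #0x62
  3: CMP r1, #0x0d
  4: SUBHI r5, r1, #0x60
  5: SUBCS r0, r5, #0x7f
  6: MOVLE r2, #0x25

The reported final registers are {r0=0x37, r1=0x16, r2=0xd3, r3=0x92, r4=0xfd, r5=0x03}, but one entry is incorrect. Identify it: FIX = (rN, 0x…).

FIX = (r5, 0xb6)

0: ✓ CMP  NZCV=1001
1: · ADDHI
2: ✓ MOVGE  r5←0x62
3: ✓ CMP  NZCV=0010
4: ✓ SUBHI  r5←0xb6
5: ✓ SUBCS  r0←0x37
6: · MOVLE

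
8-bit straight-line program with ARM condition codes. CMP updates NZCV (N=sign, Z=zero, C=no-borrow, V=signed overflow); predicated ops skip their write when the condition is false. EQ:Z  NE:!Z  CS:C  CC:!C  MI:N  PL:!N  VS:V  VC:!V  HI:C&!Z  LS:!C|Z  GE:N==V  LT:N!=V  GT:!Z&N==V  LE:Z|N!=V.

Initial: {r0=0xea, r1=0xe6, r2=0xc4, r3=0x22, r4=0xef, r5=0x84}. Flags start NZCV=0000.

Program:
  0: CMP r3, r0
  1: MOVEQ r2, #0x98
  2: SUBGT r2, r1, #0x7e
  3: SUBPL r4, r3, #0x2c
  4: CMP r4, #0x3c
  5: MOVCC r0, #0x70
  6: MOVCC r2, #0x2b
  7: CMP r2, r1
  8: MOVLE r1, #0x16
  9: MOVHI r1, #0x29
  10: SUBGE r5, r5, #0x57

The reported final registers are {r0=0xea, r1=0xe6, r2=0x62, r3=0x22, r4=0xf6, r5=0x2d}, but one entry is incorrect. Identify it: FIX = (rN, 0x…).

[0] flags=0000 → (cmp)
[1] flags=0000 EQ?F → skip
[2] flags=0000 GT?T → r2=0x68
[3] flags=0000 PL?T → r4=0xf6
[4] flags=1010 → (cmp)
[5] flags=1010 CC?F → skip
[6] flags=1010 CC?F → skip
[7] flags=1001 → (cmp)
[8] flags=1001 LE?F → skip
[9] flags=1001 HI?F → skip
[10] flags=1001 GE?T → r5=0x2d

FIX = (r2, 0x68)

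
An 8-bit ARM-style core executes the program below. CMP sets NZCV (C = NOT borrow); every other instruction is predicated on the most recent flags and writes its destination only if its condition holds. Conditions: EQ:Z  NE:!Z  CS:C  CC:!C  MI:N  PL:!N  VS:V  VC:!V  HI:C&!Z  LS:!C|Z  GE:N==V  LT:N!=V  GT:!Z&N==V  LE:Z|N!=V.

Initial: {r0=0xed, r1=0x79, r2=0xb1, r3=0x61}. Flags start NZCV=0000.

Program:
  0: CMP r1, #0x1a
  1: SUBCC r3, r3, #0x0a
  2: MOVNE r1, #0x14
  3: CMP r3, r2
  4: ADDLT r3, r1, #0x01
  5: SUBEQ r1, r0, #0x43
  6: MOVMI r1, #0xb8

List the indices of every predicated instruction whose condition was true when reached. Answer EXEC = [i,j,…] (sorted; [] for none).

[0] flags=0010 → (cmp)
[1] flags=0010 CC?F → skip
[2] flags=0010 NE?T → r1=0x14
[3] flags=1001 → (cmp)
[4] flags=1001 LT?F → skip
[5] flags=1001 EQ?F → skip
[6] flags=1001 MI?T → r1=0xb8

EXEC = [2,6]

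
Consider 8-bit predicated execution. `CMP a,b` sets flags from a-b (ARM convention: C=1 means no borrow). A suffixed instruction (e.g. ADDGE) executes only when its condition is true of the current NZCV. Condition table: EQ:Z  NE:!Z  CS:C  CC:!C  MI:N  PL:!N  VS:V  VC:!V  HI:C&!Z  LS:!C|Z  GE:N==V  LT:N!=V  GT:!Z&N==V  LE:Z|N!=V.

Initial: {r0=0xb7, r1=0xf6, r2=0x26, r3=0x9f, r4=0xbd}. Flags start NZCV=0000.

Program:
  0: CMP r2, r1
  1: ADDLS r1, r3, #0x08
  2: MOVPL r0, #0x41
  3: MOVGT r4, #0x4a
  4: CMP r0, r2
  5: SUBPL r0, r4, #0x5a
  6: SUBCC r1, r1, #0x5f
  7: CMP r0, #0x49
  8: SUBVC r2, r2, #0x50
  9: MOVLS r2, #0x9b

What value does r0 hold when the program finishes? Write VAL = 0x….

VAL = 0xf0

[0] flags=0000 → (cmp)
[1] flags=0000 LS?T → r1=0xa7
[2] flags=0000 PL?T → r0=0x41
[3] flags=0000 GT?T → r4=0x4a
[4] flags=0010 → (cmp)
[5] flags=0010 PL?T → r0=0xf0
[6] flags=0010 CC?F → skip
[7] flags=1010 → (cmp)
[8] flags=1010 VC?T → r2=0xd6
[9] flags=1010 LS?F → skip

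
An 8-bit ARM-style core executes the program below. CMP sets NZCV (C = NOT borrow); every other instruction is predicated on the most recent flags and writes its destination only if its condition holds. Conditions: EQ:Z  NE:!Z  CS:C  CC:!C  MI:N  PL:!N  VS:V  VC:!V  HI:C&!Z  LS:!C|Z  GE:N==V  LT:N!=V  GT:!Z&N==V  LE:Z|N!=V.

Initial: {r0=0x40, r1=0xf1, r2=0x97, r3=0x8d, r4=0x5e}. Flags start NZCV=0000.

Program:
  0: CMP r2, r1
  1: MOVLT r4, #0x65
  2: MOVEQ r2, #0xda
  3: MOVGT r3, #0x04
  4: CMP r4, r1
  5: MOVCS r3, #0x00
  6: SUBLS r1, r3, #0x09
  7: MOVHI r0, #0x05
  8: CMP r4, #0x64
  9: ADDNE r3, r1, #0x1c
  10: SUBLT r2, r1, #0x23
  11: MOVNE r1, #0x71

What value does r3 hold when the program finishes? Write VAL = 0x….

VAL = 0xa0

0: ✓ CMP  NZCV=1000
1: ✓ MOVLT  r4←0x65
2: · MOVEQ
3: · MOVGT
4: ✓ CMP  NZCV=0000
5: · MOVCS
6: ✓ SUBLS  r1←0x84
7: · MOVHI
8: ✓ CMP  NZCV=0010
9: ✓ ADDNE  r3←0xa0
10: · SUBLT
11: ✓ MOVNE  r1←0x71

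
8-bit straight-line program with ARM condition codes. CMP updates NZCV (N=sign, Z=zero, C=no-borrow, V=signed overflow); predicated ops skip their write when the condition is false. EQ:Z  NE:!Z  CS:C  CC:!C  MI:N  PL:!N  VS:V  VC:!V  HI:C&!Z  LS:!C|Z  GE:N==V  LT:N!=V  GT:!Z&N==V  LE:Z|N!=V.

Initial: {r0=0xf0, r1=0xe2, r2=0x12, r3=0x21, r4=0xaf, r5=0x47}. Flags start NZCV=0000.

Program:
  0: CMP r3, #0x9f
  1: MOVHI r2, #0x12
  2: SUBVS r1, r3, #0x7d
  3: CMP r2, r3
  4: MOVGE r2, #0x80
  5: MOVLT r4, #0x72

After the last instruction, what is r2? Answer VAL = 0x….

[0] flags=1001 → (cmp)
[1] flags=1001 HI?F → skip
[2] flags=1001 VS?T → r1=0xa4
[3] flags=1000 → (cmp)
[4] flags=1000 GE?F → skip
[5] flags=1000 LT?T → r4=0x72

VAL = 0x12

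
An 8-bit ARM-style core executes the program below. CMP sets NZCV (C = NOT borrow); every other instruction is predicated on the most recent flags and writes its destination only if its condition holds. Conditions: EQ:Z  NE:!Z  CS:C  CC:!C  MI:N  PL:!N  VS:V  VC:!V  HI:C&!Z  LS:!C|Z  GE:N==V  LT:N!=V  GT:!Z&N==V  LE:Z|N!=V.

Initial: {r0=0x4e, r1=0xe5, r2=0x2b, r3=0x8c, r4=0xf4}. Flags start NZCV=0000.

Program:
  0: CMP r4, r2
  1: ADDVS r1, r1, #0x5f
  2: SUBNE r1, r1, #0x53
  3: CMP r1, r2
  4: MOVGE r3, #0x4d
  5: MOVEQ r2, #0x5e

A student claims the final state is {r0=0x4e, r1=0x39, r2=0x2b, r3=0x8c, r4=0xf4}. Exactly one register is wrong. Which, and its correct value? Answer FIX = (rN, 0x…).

[0] flags=1010 → (cmp)
[1] flags=1010 VS?F → skip
[2] flags=1010 NE?T → r1=0x92
[3] flags=0011 → (cmp)
[4] flags=0011 GE?F → skip
[5] flags=0011 EQ?F → skip

FIX = (r1, 0x92)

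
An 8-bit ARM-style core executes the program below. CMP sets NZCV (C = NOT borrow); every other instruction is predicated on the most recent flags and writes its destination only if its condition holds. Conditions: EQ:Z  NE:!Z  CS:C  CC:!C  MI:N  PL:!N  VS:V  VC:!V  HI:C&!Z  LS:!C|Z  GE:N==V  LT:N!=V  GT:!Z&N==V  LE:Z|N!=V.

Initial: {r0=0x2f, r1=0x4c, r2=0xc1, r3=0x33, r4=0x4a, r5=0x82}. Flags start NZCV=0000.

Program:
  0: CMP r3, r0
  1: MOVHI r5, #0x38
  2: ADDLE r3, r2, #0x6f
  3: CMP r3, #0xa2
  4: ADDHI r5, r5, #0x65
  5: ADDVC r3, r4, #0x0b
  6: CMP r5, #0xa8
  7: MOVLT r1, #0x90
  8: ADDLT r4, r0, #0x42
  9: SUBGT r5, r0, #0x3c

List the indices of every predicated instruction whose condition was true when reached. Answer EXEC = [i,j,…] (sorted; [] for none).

[0] flags=0010 → (cmp)
[1] flags=0010 HI?T → r5=0x38
[2] flags=0010 LE?F → skip
[3] flags=1001 → (cmp)
[4] flags=1001 HI?F → skip
[5] flags=1001 VC?F → skip
[6] flags=1001 → (cmp)
[7] flags=1001 LT?F → skip
[8] flags=1001 LT?F → skip
[9] flags=1001 GT?T → r5=0xf3

EXEC = [1,9]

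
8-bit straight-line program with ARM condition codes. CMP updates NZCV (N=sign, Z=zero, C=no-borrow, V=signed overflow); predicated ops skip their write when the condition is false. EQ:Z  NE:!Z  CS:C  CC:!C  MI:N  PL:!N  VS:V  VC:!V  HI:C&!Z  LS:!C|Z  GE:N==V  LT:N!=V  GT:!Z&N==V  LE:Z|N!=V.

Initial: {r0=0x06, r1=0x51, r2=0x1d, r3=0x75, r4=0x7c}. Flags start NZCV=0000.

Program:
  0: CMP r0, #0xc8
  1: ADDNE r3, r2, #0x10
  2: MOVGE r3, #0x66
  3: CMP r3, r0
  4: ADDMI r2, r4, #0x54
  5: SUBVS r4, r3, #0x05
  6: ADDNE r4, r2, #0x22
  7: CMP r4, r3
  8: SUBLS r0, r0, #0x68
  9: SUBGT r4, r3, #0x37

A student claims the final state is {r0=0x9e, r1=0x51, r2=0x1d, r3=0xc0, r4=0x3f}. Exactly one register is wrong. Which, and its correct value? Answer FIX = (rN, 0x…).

FIX = (r3, 0x66)

0: ✓ CMP  NZCV=0000
1: ✓ ADDNE  r3←0x2d
2: ✓ MOVGE  r3←0x66
3: ✓ CMP  NZCV=0010
4: · ADDMI
5: · SUBVS
6: ✓ ADDNE  r4←0x3f
7: ✓ CMP  NZCV=1000
8: ✓ SUBLS  r0←0x9e
9: · SUBGT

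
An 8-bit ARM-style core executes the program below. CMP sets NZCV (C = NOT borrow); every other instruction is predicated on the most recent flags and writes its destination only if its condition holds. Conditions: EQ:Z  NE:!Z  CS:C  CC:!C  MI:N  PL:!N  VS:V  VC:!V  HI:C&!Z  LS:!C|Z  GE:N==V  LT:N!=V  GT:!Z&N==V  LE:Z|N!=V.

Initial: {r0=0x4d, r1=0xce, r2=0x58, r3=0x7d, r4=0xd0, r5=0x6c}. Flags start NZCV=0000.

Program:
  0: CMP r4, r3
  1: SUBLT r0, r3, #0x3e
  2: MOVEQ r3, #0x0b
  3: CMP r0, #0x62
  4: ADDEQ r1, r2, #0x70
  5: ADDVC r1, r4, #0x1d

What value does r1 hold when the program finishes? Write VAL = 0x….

VAL = 0xed

0: ✓ CMP  NZCV=0011
1: ✓ SUBLT  r0←0x3f
2: · MOVEQ
3: ✓ CMP  NZCV=1000
4: · ADDEQ
5: ✓ ADDVC  r1←0xed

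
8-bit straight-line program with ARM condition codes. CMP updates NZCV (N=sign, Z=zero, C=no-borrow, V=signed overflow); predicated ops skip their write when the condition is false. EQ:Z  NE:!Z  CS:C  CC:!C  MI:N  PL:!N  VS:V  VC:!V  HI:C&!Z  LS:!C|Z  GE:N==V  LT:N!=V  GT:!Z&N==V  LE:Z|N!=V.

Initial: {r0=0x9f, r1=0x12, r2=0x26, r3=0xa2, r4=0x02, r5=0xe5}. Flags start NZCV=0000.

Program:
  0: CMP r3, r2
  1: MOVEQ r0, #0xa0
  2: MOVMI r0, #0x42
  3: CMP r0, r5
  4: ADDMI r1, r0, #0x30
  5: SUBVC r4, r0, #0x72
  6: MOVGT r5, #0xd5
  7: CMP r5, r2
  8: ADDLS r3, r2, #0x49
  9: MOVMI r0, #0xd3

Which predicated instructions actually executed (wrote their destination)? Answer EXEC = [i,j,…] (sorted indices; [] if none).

0: ✓ CMP  NZCV=0011
1: · MOVEQ
2: · MOVMI
3: ✓ CMP  NZCV=1000
4: ✓ ADDMI  r1←0xcf
5: ✓ SUBVC  r4←0x2d
6: · MOVGT
7: ✓ CMP  NZCV=1010
8: · ADDLS
9: ✓ MOVMI  r0←0xd3

EXEC = [4,5,9]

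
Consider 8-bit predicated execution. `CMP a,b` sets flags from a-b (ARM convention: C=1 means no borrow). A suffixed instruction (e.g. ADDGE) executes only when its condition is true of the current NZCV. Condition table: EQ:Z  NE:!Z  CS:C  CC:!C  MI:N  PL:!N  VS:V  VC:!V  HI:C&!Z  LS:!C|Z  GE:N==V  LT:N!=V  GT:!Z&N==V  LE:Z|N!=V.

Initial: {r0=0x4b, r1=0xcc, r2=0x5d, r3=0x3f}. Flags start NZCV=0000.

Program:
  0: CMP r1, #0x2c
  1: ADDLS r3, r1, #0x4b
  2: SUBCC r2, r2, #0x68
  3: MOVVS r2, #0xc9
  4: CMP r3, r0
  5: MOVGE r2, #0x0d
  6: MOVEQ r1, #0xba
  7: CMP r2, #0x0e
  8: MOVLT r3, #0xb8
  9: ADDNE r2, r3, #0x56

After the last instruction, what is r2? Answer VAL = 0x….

[0] flags=1010 → (cmp)
[1] flags=1010 LS?F → skip
[2] flags=1010 CC?F → skip
[3] flags=1010 VS?F → skip
[4] flags=1000 → (cmp)
[5] flags=1000 GE?F → skip
[6] flags=1000 EQ?F → skip
[7] flags=0010 → (cmp)
[8] flags=0010 LT?F → skip
[9] flags=0010 NE?T → r2=0x95

VAL = 0x95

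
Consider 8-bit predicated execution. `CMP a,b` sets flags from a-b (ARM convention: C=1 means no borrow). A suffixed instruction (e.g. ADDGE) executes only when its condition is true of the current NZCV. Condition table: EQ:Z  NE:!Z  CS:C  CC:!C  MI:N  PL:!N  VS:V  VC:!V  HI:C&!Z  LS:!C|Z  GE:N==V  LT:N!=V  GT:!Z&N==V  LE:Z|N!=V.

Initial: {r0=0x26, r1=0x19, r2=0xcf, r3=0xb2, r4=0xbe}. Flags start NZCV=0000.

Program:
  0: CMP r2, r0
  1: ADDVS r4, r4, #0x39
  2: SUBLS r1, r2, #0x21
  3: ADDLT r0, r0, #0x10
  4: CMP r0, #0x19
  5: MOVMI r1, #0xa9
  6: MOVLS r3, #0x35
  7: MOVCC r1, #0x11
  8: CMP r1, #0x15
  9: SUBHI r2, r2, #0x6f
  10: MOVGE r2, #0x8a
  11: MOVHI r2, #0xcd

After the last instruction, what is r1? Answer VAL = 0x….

0: ✓ CMP  NZCV=1010
1: · ADDVS
2: · SUBLS
3: ✓ ADDLT  r0←0x36
4: ✓ CMP  NZCV=0010
5: · MOVMI
6: · MOVLS
7: · MOVCC
8: ✓ CMP  NZCV=0010
9: ✓ SUBHI  r2←0x60
10: ✓ MOVGE  r2←0x8a
11: ✓ MOVHI  r2←0xcd

VAL = 0x19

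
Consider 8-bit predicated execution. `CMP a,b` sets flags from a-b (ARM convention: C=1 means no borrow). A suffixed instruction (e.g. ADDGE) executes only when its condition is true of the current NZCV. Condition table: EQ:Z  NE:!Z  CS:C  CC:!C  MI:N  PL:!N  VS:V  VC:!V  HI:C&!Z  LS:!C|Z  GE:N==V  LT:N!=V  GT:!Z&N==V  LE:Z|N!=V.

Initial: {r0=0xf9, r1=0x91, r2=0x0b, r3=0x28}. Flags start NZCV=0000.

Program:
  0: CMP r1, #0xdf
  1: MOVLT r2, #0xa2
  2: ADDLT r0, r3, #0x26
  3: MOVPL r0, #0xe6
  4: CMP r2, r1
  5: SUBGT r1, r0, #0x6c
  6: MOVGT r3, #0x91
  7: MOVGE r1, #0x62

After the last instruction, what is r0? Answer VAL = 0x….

VAL = 0x4e

0: ✓ CMP  NZCV=1000
1: ✓ MOVLT  r2←0xa2
2: ✓ ADDLT  r0←0x4e
3: · MOVPL
4: ✓ CMP  NZCV=0010
5: ✓ SUBGT  r1←0xe2
6: ✓ MOVGT  r3←0x91
7: ✓ MOVGE  r1←0x62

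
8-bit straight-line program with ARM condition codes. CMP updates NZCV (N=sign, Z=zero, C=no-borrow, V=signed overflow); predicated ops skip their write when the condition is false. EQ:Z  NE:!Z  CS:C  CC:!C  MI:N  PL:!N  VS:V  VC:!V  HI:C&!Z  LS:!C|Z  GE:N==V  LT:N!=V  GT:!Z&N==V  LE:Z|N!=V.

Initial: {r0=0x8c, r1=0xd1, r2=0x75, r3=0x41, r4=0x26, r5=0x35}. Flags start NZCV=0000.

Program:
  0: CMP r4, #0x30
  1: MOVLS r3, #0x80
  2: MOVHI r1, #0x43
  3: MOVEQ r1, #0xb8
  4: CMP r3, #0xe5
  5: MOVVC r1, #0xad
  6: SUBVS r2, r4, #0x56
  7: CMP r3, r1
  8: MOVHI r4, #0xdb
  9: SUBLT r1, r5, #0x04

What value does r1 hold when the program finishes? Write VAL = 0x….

[0] flags=1000 → (cmp)
[1] flags=1000 LS?T → r3=0x80
[2] flags=1000 HI?F → skip
[3] flags=1000 EQ?F → skip
[4] flags=1000 → (cmp)
[5] flags=1000 VC?T → r1=0xad
[6] flags=1000 VS?F → skip
[7] flags=1000 → (cmp)
[8] flags=1000 HI?F → skip
[9] flags=1000 LT?T → r1=0x31

VAL = 0x31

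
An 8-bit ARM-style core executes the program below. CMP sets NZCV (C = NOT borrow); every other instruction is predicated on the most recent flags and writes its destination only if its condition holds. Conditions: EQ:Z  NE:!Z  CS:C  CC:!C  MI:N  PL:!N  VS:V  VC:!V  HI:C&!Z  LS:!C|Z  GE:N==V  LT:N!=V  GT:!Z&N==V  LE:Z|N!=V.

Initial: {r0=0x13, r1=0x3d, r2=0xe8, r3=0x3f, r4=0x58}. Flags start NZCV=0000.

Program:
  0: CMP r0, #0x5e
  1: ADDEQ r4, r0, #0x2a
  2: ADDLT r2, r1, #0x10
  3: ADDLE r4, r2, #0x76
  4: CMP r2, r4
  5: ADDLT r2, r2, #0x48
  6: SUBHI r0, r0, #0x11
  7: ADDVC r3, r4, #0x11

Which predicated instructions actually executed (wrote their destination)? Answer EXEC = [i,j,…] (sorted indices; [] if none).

0: ✓ CMP  NZCV=1000
1: · ADDEQ
2: ✓ ADDLT  r2←0x4d
3: ✓ ADDLE  r4←0xc3
4: ✓ CMP  NZCV=1001
5: · ADDLT
6: · SUBHI
7: · ADDVC

EXEC = [2,3]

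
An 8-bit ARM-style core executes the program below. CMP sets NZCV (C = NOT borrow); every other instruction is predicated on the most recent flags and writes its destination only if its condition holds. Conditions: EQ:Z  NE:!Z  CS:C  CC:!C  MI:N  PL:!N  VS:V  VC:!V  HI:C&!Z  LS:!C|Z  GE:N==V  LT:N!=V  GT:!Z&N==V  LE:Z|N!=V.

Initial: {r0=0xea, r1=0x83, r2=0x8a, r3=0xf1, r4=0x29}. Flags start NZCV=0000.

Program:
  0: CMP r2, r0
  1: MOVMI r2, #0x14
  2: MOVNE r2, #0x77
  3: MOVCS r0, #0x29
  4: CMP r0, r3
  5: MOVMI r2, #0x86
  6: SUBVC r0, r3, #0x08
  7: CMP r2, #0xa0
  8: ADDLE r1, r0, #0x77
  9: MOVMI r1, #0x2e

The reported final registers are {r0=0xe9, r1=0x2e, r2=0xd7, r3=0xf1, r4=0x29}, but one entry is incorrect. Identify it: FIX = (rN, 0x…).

FIX = (r2, 0x86)

0: ✓ CMP  NZCV=1000
1: ✓ MOVMI  r2←0x14
2: ✓ MOVNE  r2←0x77
3: · MOVCS
4: ✓ CMP  NZCV=1000
5: ✓ MOVMI  r2←0x86
6: ✓ SUBVC  r0←0xe9
7: ✓ CMP  NZCV=1000
8: ✓ ADDLE  r1←0x60
9: ✓ MOVMI  r1←0x2e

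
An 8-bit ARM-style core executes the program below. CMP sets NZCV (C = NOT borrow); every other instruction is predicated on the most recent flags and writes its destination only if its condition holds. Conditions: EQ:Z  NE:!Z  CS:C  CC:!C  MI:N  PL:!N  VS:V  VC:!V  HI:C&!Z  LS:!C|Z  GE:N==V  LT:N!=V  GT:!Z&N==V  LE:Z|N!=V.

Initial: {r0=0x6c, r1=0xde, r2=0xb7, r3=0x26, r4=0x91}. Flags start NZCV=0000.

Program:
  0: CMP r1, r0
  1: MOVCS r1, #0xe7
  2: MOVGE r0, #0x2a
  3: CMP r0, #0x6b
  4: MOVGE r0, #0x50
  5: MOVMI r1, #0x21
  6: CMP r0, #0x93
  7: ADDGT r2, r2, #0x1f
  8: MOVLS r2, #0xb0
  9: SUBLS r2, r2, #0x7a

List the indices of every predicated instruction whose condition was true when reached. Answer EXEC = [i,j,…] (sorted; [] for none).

0: ✓ CMP  NZCV=0011
1: ✓ MOVCS  r1←0xe7
2: · MOVGE
3: ✓ CMP  NZCV=0010
4: ✓ MOVGE  r0←0x50
5: · MOVMI
6: ✓ CMP  NZCV=1001
7: ✓ ADDGT  r2←0xd6
8: ✓ MOVLS  r2←0xb0
9: ✓ SUBLS  r2←0x36

EXEC = [1,4,7,8,9]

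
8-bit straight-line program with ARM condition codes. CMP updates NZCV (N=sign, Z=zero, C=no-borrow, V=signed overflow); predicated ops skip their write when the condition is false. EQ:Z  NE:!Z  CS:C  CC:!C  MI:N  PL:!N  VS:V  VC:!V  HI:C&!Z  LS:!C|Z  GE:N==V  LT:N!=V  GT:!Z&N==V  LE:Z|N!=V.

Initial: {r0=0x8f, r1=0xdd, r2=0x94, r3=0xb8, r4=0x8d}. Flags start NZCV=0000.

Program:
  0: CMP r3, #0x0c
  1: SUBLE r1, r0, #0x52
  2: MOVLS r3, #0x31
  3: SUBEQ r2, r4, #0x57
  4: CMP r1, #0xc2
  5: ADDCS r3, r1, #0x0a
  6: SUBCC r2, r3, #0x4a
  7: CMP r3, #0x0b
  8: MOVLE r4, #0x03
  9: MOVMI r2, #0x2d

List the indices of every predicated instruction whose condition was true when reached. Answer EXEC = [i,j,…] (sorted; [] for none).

[0] flags=1010 → (cmp)
[1] flags=1010 LE?T → r1=0x3d
[2] flags=1010 LS?F → skip
[3] flags=1010 EQ?F → skip
[4] flags=0000 → (cmp)
[5] flags=0000 CS?F → skip
[6] flags=0000 CC?T → r2=0x6e
[7] flags=1010 → (cmp)
[8] flags=1010 LE?T → r4=0x03
[9] flags=1010 MI?T → r2=0x2d

EXEC = [1,6,8,9]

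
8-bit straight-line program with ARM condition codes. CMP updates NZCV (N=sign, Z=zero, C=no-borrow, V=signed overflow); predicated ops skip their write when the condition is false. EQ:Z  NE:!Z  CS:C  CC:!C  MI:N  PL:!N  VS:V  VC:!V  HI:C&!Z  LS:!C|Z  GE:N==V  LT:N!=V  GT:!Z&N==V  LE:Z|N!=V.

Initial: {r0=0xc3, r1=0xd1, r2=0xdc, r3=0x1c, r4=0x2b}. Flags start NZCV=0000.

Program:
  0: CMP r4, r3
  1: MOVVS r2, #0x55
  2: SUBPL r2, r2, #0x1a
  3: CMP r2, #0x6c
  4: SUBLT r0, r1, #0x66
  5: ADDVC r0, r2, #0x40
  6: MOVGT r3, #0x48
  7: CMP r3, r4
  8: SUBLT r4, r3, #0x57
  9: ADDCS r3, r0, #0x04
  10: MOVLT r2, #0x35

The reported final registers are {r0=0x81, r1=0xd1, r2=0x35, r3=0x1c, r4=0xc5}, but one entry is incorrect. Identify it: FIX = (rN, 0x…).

FIX = (r0, 0x6b)

[0] flags=0010 → (cmp)
[1] flags=0010 VS?F → skip
[2] flags=0010 PL?T → r2=0xc2
[3] flags=0011 → (cmp)
[4] flags=0011 LT?T → r0=0x6b
[5] flags=0011 VC?F → skip
[6] flags=0011 GT?F → skip
[7] flags=1000 → (cmp)
[8] flags=1000 LT?T → r4=0xc5
[9] flags=1000 CS?F → skip
[10] flags=1000 LT?T → r2=0x35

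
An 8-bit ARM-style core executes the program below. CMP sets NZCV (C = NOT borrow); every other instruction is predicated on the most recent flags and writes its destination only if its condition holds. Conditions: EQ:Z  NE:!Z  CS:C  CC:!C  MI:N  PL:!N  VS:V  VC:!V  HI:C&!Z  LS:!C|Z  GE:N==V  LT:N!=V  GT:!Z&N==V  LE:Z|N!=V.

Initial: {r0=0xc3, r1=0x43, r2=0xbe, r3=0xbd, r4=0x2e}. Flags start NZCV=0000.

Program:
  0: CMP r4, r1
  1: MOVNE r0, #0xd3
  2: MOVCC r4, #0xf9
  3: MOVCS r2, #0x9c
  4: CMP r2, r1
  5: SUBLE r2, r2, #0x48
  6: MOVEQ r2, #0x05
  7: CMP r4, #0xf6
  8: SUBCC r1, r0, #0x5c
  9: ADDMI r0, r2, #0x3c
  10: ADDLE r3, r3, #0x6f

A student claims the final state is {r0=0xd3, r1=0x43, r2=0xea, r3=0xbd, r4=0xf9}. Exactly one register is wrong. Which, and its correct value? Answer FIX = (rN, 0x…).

FIX = (r2, 0x76)

0: ✓ CMP  NZCV=1000
1: ✓ MOVNE  r0←0xd3
2: ✓ MOVCC  r4←0xf9
3: · MOVCS
4: ✓ CMP  NZCV=0011
5: ✓ SUBLE  r2←0x76
6: · MOVEQ
7: ✓ CMP  NZCV=0010
8: · SUBCC
9: · ADDMI
10: · ADDLE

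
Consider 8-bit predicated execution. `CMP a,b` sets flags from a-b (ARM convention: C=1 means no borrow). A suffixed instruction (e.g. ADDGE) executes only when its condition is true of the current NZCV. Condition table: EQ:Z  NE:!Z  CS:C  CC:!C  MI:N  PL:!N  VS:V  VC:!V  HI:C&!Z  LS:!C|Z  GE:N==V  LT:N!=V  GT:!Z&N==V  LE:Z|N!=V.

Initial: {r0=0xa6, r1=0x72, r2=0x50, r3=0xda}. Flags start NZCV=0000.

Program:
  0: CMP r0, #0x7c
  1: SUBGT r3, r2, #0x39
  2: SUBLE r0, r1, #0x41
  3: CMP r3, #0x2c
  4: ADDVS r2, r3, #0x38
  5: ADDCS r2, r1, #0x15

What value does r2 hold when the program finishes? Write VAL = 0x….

0: ✓ CMP  NZCV=0011
1: · SUBGT
2: ✓ SUBLE  r0←0x31
3: ✓ CMP  NZCV=1010
4: · ADDVS
5: ✓ ADDCS  r2←0x87

VAL = 0x87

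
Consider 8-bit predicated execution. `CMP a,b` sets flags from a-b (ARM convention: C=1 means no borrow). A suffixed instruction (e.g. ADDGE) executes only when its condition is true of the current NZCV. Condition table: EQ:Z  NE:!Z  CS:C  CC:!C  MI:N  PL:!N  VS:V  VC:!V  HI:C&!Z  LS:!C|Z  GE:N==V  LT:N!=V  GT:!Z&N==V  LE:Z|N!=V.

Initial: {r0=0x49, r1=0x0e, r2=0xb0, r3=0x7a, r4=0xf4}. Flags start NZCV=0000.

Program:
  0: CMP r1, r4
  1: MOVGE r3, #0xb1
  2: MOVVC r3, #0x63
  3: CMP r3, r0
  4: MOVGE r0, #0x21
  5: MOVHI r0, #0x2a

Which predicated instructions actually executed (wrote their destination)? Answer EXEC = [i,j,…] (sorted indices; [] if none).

0: ✓ CMP  NZCV=0000
1: ✓ MOVGE  r3←0xb1
2: ✓ MOVVC  r3←0x63
3: ✓ CMP  NZCV=0010
4: ✓ MOVGE  r0←0x21
5: ✓ MOVHI  r0←0x2a

EXEC = [1,2,4,5]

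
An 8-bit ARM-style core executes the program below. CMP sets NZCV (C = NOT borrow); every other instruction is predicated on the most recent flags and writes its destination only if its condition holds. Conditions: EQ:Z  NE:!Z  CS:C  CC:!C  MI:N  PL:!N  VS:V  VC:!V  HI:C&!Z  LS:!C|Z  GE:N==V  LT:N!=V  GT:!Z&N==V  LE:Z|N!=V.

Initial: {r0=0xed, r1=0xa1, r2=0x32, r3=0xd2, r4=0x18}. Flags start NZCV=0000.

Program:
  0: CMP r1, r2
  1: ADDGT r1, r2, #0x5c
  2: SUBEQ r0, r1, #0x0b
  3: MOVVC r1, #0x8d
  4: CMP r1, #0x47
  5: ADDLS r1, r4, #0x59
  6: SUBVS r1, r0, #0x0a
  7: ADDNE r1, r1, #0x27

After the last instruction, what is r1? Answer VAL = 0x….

VAL = 0x0a

0: ✓ CMP  NZCV=0011
1: · ADDGT
2: · SUBEQ
3: · MOVVC
4: ✓ CMP  NZCV=0011
5: · ADDLS
6: ✓ SUBVS  r1←0xe3
7: ✓ ADDNE  r1←0x0a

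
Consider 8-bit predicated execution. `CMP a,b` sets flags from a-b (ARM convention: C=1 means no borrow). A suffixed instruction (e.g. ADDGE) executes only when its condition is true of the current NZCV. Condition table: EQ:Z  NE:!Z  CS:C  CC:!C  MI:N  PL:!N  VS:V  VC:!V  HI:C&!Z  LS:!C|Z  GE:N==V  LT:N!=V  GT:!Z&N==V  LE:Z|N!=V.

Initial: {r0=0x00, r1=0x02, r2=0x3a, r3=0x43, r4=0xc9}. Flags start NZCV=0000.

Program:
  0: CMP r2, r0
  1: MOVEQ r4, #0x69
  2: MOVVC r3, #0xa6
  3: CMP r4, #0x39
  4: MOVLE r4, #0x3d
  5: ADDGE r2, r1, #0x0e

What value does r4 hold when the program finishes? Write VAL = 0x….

[0] flags=0010 → (cmp)
[1] flags=0010 EQ?F → skip
[2] flags=0010 VC?T → r3=0xa6
[3] flags=1010 → (cmp)
[4] flags=1010 LE?T → r4=0x3d
[5] flags=1010 GE?F → skip

VAL = 0x3d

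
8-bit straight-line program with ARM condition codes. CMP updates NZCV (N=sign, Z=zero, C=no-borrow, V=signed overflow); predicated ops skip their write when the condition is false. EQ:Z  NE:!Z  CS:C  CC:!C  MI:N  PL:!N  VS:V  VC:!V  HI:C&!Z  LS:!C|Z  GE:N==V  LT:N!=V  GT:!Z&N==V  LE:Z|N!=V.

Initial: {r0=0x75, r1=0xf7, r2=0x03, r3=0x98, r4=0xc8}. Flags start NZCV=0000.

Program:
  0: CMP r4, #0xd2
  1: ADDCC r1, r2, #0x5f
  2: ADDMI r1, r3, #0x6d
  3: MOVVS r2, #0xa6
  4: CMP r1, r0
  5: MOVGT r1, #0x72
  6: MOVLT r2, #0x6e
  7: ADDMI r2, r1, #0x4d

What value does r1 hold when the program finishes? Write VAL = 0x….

VAL = 0x05

[0] flags=1000 → (cmp)
[1] flags=1000 CC?T → r1=0x62
[2] flags=1000 MI?T → r1=0x05
[3] flags=1000 VS?F → skip
[4] flags=1000 → (cmp)
[5] flags=1000 GT?F → skip
[6] flags=1000 LT?T → r2=0x6e
[7] flags=1000 MI?T → r2=0x52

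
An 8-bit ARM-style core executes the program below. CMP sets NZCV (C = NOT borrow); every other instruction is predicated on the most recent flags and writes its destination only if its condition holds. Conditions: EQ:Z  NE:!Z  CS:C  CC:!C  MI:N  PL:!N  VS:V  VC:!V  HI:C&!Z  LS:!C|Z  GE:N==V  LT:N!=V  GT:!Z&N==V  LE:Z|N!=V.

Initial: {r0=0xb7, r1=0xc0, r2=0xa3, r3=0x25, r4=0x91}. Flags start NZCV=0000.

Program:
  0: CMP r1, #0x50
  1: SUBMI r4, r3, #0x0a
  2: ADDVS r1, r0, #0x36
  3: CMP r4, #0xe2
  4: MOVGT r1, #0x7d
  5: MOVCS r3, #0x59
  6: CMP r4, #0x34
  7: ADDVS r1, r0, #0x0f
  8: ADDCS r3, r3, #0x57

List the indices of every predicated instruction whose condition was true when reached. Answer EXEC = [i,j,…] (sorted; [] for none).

EXEC = [2,7,8]

0: ✓ CMP  NZCV=0011
1: · SUBMI
2: ✓ ADDVS  r1←0xed
3: ✓ CMP  NZCV=1000
4: · MOVGT
5: · MOVCS
6: ✓ CMP  NZCV=0011
7: ✓ ADDVS  r1←0xc6
8: ✓ ADDCS  r3←0x7c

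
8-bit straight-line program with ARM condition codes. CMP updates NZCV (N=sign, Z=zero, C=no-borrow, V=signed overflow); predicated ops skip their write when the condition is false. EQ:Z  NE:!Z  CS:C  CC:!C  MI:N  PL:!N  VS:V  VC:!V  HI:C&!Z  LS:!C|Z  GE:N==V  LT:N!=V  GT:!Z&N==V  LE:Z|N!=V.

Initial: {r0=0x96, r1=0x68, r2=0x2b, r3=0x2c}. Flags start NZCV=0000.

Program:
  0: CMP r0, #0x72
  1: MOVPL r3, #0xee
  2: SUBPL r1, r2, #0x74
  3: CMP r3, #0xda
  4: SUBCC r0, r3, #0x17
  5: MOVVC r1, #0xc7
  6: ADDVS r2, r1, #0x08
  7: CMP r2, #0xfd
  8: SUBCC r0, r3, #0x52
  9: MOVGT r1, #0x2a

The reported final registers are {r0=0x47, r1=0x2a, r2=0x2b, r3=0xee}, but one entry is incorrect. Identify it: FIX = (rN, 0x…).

FIX = (r0, 0x9c)

[0] flags=0011 → (cmp)
[1] flags=0011 PL?T → r3=0xee
[2] flags=0011 PL?T → r1=0xb7
[3] flags=0010 → (cmp)
[4] flags=0010 CC?F → skip
[5] flags=0010 VC?T → r1=0xc7
[6] flags=0010 VS?F → skip
[7] flags=0000 → (cmp)
[8] flags=0000 CC?T → r0=0x9c
[9] flags=0000 GT?T → r1=0x2a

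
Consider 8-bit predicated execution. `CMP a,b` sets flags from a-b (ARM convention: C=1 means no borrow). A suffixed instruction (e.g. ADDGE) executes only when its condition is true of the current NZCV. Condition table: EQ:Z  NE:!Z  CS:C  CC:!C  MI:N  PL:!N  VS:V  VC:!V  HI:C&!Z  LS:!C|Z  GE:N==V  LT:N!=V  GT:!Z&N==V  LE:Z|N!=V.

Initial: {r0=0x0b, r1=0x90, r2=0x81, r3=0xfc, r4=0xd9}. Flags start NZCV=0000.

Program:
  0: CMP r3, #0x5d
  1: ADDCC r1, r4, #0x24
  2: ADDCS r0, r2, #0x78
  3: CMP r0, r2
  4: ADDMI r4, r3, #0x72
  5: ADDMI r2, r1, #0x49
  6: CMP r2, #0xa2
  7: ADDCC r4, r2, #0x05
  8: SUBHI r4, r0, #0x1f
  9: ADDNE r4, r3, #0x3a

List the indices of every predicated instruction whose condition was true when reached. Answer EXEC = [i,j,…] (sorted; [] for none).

[0] flags=1010 → (cmp)
[1] flags=1010 CC?F → skip
[2] flags=1010 CS?T → r0=0xf9
[3] flags=0010 → (cmp)
[4] flags=0010 MI?F → skip
[5] flags=0010 MI?F → skip
[6] flags=1000 → (cmp)
[7] flags=1000 CC?T → r4=0x86
[8] flags=1000 HI?F → skip
[9] flags=1000 NE?T → r4=0x36

EXEC = [2,7,9]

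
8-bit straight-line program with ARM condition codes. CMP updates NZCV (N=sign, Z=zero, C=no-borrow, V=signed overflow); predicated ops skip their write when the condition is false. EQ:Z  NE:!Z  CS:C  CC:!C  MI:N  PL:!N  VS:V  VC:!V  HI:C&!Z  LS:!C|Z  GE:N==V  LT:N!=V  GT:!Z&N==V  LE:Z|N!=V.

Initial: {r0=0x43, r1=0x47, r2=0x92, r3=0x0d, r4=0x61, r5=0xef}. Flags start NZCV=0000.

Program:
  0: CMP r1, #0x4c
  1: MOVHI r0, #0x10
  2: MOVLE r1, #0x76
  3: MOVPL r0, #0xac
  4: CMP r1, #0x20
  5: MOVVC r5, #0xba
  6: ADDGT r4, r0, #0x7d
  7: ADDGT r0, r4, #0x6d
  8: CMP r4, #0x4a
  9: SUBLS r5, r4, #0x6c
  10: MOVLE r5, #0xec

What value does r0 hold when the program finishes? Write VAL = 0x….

[0] flags=1000 → (cmp)
[1] flags=1000 HI?F → skip
[2] flags=1000 LE?T → r1=0x76
[3] flags=1000 PL?F → skip
[4] flags=0010 → (cmp)
[5] flags=0010 VC?T → r5=0xba
[6] flags=0010 GT?T → r4=0xc0
[7] flags=0010 GT?T → r0=0x2d
[8] flags=0011 → (cmp)
[9] flags=0011 LS?F → skip
[10] flags=0011 LE?T → r5=0xec

VAL = 0x2d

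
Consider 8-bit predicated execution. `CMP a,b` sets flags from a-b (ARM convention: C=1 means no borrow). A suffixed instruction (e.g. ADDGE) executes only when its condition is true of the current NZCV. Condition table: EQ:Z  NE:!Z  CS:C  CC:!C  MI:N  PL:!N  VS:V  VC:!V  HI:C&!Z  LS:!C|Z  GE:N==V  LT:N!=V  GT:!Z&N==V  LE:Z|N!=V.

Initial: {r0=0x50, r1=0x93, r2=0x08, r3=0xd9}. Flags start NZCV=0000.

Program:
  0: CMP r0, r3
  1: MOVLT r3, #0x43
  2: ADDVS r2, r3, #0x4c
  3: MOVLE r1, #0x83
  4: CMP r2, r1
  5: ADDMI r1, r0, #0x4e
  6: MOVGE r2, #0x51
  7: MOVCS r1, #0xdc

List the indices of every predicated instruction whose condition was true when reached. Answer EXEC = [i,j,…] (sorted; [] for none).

[0] flags=0000 → (cmp)
[1] flags=0000 LT?F → skip
[2] flags=0000 VS?F → skip
[3] flags=0000 LE?F → skip
[4] flags=0000 → (cmp)
[5] flags=0000 MI?F → skip
[6] flags=0000 GE?T → r2=0x51
[7] flags=0000 CS?F → skip

EXEC = [6]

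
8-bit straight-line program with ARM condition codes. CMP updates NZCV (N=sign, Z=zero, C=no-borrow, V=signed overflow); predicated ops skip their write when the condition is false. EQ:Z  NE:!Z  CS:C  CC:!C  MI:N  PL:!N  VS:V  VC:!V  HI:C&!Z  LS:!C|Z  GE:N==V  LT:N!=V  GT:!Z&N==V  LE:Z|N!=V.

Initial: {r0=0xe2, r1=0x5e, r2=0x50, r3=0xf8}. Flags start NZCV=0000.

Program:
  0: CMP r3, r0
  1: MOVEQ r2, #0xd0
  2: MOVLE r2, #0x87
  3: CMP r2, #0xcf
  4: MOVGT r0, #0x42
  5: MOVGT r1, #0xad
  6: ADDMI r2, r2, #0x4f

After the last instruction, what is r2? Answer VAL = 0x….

0: ✓ CMP  NZCV=0010
1: · MOVEQ
2: · MOVLE
3: ✓ CMP  NZCV=1001
4: ✓ MOVGT  r0←0x42
5: ✓ MOVGT  r1←0xad
6: ✓ ADDMI  r2←0x9f

VAL = 0x9f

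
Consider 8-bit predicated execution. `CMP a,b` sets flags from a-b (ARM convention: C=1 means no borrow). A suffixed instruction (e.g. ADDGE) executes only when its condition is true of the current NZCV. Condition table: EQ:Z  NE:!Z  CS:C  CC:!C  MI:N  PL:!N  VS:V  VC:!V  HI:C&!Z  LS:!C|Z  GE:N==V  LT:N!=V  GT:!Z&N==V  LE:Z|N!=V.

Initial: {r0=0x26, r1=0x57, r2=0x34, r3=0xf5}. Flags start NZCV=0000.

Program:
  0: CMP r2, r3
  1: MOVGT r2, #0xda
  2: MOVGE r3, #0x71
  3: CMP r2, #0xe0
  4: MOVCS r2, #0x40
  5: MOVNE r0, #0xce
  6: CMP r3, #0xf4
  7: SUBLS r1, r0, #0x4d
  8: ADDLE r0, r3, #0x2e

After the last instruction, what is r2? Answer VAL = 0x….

VAL = 0xda

0: ✓ CMP  NZCV=0000
1: ✓ MOVGT  r2←0xda
2: ✓ MOVGE  r3←0x71
3: ✓ CMP  NZCV=1000
4: · MOVCS
5: ✓ MOVNE  r0←0xce
6: ✓ CMP  NZCV=0000
7: ✓ SUBLS  r1←0x81
8: · ADDLE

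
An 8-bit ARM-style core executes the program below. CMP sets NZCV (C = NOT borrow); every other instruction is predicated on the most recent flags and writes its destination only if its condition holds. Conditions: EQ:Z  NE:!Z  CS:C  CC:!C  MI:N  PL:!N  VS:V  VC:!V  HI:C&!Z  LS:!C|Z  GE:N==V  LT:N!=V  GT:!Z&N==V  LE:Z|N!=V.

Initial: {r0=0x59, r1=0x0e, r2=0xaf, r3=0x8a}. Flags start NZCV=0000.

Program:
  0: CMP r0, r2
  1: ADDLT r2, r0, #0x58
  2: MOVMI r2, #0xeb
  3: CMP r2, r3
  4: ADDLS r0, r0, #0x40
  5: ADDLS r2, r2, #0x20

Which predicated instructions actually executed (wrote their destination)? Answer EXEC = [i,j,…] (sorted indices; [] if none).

0: ✓ CMP  NZCV=1001
1: · ADDLT
2: ✓ MOVMI  r2←0xeb
3: ✓ CMP  NZCV=0010
4: · ADDLS
5: · ADDLS

EXEC = [2]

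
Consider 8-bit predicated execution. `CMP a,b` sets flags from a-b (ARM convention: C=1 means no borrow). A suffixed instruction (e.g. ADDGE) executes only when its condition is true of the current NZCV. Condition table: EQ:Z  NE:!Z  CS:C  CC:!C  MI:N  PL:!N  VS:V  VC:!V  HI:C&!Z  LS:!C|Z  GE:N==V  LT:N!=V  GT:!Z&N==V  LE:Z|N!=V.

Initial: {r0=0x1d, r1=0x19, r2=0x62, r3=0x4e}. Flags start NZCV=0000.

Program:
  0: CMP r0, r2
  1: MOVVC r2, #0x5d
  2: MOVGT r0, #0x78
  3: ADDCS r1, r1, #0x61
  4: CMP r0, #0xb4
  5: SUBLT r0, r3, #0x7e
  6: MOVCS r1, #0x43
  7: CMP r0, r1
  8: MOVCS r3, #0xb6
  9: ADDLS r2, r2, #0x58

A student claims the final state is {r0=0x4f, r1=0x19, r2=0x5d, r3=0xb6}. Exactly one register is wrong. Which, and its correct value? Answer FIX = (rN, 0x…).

[0] flags=1000 → (cmp)
[1] flags=1000 VC?T → r2=0x5d
[2] flags=1000 GT?F → skip
[3] flags=1000 CS?F → skip
[4] flags=0000 → (cmp)
[5] flags=0000 LT?F → skip
[6] flags=0000 CS?F → skip
[7] flags=0010 → (cmp)
[8] flags=0010 CS?T → r3=0xb6
[9] flags=0010 LS?F → skip

FIX = (r0, 0x1d)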